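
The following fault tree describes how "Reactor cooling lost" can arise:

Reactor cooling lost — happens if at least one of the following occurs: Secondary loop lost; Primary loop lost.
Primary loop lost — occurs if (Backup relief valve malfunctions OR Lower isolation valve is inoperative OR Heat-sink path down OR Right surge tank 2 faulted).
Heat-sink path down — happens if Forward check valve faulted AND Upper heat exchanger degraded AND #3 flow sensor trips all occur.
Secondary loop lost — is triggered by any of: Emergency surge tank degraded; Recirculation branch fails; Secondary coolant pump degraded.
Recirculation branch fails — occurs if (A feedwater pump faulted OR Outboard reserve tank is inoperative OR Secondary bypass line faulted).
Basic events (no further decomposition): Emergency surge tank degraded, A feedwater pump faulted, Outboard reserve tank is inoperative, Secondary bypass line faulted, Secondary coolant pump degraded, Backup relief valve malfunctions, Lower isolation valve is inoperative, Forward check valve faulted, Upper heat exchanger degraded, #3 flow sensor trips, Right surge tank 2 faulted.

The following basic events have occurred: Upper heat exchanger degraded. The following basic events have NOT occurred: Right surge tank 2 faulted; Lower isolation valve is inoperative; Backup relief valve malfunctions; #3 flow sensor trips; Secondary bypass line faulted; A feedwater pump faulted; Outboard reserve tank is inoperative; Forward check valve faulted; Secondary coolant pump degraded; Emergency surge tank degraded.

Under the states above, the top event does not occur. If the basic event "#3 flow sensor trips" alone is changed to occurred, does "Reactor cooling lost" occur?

Counterfactual: set "#3 flow sensor trips" to occurred.
Recirculation branch fails [OR]: A feedwater pump faulted=not, Outboard reserve tank is inoperative=not, Secondary bypass line faulted=not → no input occurs → does not occur.
Secondary loop lost [OR]: Emergency surge tank degraded=not, Recirculation branch fails=not, Secondary coolant pump degraded=not → no input occurs → does not occur.
Heat-sink path down [AND]: Forward check valve faulted=not, Upper heat exchanger degraded=occurs, #3 flow sensor trips=occurs → not all inputs occur → does not occur.
Primary loop lost [OR]: Backup relief valve malfunctions=not, Lower isolation valve is inoperative=not, Heat-sink path down=not, Right surge tank 2 faulted=not → no input occurs → does not occur.
Reactor cooling lost [OR]: Secondary loop lost=not, Primary loop lost=not → no input occurs → does not occur.

No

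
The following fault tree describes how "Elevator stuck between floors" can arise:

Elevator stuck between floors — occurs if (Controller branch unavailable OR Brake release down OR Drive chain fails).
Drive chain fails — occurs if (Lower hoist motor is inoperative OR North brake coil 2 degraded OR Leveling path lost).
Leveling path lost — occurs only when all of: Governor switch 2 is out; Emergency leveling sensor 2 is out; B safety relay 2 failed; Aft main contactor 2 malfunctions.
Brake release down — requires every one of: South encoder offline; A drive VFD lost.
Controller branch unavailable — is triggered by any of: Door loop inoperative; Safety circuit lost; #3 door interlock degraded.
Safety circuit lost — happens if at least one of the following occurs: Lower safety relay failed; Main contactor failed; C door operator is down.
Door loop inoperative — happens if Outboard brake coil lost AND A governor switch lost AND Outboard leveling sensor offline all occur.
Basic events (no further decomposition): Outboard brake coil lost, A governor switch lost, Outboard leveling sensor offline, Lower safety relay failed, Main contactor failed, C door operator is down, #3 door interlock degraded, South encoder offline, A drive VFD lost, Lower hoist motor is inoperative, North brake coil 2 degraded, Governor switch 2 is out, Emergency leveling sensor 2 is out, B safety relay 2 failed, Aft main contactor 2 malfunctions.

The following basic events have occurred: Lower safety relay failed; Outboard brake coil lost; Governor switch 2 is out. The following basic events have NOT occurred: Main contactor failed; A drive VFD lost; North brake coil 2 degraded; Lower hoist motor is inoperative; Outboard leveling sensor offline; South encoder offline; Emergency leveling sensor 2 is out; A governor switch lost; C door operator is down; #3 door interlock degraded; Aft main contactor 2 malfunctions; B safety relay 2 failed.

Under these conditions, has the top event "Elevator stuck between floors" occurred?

Yes

Door loop inoperative [AND]: Outboard brake coil lost=occurs, A governor switch lost=not, Outboard leveling sensor offline=not → not all inputs occur → does not occur.
Safety circuit lost [OR]: Lower safety relay failed=occurs, Main contactor failed=not, C door operator is down=not → at least one input occurs → occurs.
Controller branch unavailable [OR]: Door loop inoperative=not, Safety circuit lost=occurs, #3 door interlock degraded=not → at least one input occurs → occurs.
Brake release down [AND]: South encoder offline=not, A drive VFD lost=not → not all inputs occur → does not occur.
Leveling path lost [AND]: Governor switch 2 is out=occurs, Emergency leveling sensor 2 is out=not, B safety relay 2 failed=not, Aft main contactor 2 malfunctions=not → not all inputs occur → does not occur.
Drive chain fails [OR]: Lower hoist motor is inoperative=not, North brake coil 2 degraded=not, Leveling path lost=not → no input occurs → does not occur.
Elevator stuck between floors [OR]: Controller branch unavailable=occurs, Brake release down=not, Drive chain fails=not → at least one input occurs → occurs.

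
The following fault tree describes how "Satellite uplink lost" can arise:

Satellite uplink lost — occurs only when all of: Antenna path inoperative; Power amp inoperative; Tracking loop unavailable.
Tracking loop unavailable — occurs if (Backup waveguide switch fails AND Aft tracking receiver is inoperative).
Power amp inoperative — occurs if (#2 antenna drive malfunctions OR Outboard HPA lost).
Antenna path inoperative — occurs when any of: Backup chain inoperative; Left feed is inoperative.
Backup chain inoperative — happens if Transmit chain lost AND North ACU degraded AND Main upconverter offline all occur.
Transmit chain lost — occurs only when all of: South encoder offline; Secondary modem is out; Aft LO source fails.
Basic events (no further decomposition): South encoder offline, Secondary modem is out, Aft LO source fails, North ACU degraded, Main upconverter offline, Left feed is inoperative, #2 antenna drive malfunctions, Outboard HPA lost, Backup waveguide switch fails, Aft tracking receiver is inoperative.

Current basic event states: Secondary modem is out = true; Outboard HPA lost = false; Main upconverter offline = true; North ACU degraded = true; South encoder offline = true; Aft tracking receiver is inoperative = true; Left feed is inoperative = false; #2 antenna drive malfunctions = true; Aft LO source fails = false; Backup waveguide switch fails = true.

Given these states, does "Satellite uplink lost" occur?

No

Transmit chain lost [AND]: South encoder offline=occurs, Secondary modem is out=occurs, Aft LO source fails=not → not all inputs occur → does not occur.
Backup chain inoperative [AND]: Transmit chain lost=not, North ACU degraded=occurs, Main upconverter offline=occurs → not all inputs occur → does not occur.
Antenna path inoperative [OR]: Backup chain inoperative=not, Left feed is inoperative=not → no input occurs → does not occur.
Power amp inoperative [OR]: #2 antenna drive malfunctions=occurs, Outboard HPA lost=not → at least one input occurs → occurs.
Tracking loop unavailable [AND]: Backup waveguide switch fails=occurs, Aft tracking receiver is inoperative=occurs → all inputs occur → occurs.
Satellite uplink lost [AND]: Antenna path inoperative=not, Power amp inoperative=occurs, Tracking loop unavailable=occurs → not all inputs occur → does not occur.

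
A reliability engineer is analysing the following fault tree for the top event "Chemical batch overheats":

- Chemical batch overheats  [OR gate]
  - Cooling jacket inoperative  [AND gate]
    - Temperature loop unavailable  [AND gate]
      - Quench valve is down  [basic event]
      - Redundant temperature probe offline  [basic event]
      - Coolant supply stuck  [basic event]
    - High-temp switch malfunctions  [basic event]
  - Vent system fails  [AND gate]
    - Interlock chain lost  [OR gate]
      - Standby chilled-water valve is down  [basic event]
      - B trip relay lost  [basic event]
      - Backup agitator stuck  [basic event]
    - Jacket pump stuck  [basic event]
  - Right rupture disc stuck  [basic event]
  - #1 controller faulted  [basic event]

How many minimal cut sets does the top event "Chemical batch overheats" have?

6

Temperature loop unavailable [AND]: one cut set from each child combined → 1 × 1 × 1 = 1 cut set(s).
Cooling jacket inoperative [AND]: one cut set from each child combined → 1 × 1 = 1 cut set(s).
Interlock chain lost [OR]: union of children's cut sets → 3 cut set(s).
Vent system fails [AND]: one cut set from each child combined → 3 × 1 = 3 cut set(s).
Chemical batch overheats [OR]: union of children's cut sets → 6 cut set(s).
Minimal cut sets: {Coolant supply stuck, High-temp switch malfunctions, Quench valve is down, Redundant temperature probe offline}; {Jacket pump stuck, Standby chilled-water valve is down}; {B trip relay lost, Jacket pump stuck}; {Backup agitator stuck, Jacket pump stuck}; {Right rupture disc stuck}; {#1 controller faulted}.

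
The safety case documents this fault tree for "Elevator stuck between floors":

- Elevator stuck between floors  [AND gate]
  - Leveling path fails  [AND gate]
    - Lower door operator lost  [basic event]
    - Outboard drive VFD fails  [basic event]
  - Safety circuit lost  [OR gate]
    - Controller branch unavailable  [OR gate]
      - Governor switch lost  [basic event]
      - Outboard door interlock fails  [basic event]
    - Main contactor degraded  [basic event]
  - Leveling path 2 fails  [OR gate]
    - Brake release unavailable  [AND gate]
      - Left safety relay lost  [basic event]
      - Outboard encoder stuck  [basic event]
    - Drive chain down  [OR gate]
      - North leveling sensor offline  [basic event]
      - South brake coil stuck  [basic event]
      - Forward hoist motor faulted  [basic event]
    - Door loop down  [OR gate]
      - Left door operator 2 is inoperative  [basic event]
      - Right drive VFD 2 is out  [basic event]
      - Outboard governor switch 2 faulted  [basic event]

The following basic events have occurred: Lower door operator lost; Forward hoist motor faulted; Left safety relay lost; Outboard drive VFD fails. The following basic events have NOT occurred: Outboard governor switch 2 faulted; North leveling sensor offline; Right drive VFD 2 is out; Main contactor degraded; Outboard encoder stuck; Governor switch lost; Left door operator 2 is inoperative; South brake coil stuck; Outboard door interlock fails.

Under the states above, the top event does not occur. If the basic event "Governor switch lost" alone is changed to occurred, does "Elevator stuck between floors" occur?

Counterfactual: set "Governor switch lost" to occurred.
Leveling path fails [AND]: Lower door operator lost=occurs, Outboard drive VFD fails=occurs → all inputs occur → occurs.
Controller branch unavailable [OR]: Governor switch lost=occurs, Outboard door interlock fails=not → at least one input occurs → occurs.
Safety circuit lost [OR]: Controller branch unavailable=occurs, Main contactor degraded=not → at least one input occurs → occurs.
Brake release unavailable [AND]: Left safety relay lost=occurs, Outboard encoder stuck=not → not all inputs occur → does not occur.
Drive chain down [OR]: North leveling sensor offline=not, South brake coil stuck=not, Forward hoist motor faulted=occurs → at least one input occurs → occurs.
Door loop down [OR]: Left door operator 2 is inoperative=not, Right drive VFD 2 is out=not, Outboard governor switch 2 faulted=not → no input occurs → does not occur.
Leveling path 2 fails [OR]: Brake release unavailable=not, Drive chain down=occurs, Door loop down=not → at least one input occurs → occurs.
Elevator stuck between floors [AND]: Leveling path fails=occurs, Safety circuit lost=occurs, Leveling path 2 fails=occurs → all inputs occur → occurs.

Yes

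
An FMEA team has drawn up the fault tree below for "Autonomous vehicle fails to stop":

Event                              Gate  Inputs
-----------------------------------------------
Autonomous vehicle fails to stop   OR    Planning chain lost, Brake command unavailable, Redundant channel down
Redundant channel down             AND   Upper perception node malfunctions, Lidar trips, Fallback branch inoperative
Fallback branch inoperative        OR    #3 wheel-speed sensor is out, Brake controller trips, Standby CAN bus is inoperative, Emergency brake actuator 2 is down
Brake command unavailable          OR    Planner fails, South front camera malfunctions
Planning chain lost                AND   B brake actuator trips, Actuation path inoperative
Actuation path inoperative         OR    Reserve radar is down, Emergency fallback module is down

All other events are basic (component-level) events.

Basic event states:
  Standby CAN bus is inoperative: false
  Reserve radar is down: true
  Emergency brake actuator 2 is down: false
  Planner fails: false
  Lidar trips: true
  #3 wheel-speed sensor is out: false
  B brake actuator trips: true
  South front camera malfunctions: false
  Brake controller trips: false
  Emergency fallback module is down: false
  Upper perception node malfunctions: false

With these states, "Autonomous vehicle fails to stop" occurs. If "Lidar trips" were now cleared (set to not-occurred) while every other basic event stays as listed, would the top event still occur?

Yes

Counterfactual: set "Lidar trips" to not occurred.
Actuation path inoperative [OR]: Reserve radar is down=occurs, Emergency fallback module is down=not → at least one input occurs → occurs.
Planning chain lost [AND]: B brake actuator trips=occurs, Actuation path inoperative=occurs → all inputs occur → occurs.
Brake command unavailable [OR]: Planner fails=not, South front camera malfunctions=not → no input occurs → does not occur.
Fallback branch inoperative [OR]: #3 wheel-speed sensor is out=not, Brake controller trips=not, Standby CAN bus is inoperative=not, Emergency brake actuator 2 is down=not → no input occurs → does not occur.
Redundant channel down [AND]: Upper perception node malfunctions=not, Lidar trips=not, Fallback branch inoperative=not → not all inputs occur → does not occur.
Autonomous vehicle fails to stop [OR]: Planning chain lost=occurs, Brake command unavailable=not, Redundant channel down=not → at least one input occurs → occurs.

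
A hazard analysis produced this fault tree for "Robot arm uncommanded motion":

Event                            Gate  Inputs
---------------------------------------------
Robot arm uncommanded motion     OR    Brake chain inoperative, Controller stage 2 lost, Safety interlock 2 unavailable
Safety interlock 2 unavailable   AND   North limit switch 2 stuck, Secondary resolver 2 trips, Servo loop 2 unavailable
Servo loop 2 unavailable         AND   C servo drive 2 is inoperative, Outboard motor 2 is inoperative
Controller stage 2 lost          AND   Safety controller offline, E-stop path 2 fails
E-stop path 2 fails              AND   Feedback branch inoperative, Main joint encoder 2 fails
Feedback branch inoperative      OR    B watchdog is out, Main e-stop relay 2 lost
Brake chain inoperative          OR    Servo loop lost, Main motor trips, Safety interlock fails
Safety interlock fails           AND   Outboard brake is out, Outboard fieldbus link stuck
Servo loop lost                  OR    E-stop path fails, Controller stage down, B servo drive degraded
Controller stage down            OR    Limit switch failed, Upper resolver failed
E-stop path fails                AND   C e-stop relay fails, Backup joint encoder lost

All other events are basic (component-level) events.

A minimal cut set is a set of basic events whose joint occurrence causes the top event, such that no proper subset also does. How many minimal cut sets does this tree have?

9

E-stop path fails [AND]: one cut set from each child combined → 1 × 1 = 1 cut set(s).
Controller stage down [OR]: union of children's cut sets → 2 cut set(s).
Servo loop lost [OR]: union of children's cut sets → 4 cut set(s).
Safety interlock fails [AND]: one cut set from each child combined → 1 × 1 = 1 cut set(s).
Brake chain inoperative [OR]: union of children's cut sets → 6 cut set(s).
Feedback branch inoperative [OR]: union of children's cut sets → 2 cut set(s).
E-stop path 2 fails [AND]: one cut set from each child combined → 2 × 1 = 2 cut set(s).
Controller stage 2 lost [AND]: one cut set from each child combined → 1 × 2 = 2 cut set(s).
Servo loop 2 unavailable [AND]: one cut set from each child combined → 1 × 1 = 1 cut set(s).
Safety interlock 2 unavailable [AND]: one cut set from each child combined → 1 × 1 × 1 = 1 cut set(s).
Robot arm uncommanded motion [OR]: union of children's cut sets → 9 cut set(s).
Minimal cut sets: {Backup joint encoder lost, C e-stop relay fails}; {Limit switch failed}; {Upper resolver failed}; {B servo drive degraded}; {Main motor trips}; {Outboard brake is out, Outboard fieldbus link stuck}; {B watchdog is out, Main joint encoder 2 fails, Safety controller offline}; {Main e-stop relay 2 lost, Main joint encoder 2 fails, Safety controller offline}; {C servo drive 2 is inoperative, North limit switch 2 stuck, Outboard motor 2 is inoperative, Secondary resolver 2 trips}.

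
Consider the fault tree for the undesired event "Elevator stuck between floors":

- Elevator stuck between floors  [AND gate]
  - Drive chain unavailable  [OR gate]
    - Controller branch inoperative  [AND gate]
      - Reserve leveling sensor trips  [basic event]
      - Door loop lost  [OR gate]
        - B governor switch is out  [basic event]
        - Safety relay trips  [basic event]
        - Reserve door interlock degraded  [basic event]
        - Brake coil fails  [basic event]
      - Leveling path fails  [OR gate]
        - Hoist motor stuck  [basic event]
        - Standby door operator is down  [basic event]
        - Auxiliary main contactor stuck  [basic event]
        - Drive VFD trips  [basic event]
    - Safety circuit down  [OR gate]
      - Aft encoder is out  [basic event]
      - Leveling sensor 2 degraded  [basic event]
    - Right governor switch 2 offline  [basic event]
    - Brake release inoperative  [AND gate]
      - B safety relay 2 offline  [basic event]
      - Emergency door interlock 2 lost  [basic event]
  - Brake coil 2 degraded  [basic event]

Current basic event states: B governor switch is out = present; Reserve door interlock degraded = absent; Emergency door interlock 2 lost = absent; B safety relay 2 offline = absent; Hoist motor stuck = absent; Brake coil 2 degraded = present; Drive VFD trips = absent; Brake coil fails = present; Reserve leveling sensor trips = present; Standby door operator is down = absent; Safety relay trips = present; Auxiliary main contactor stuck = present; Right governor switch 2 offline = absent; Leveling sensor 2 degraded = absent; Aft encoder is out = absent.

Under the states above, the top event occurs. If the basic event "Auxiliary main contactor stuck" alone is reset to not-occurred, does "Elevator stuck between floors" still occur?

No

Counterfactual: set "Auxiliary main contactor stuck" to not occurred.
Door loop lost [OR]: B governor switch is out=occurs, Safety relay trips=occurs, Reserve door interlock degraded=not, Brake coil fails=occurs → at least one input occurs → occurs.
Leveling path fails [OR]: Hoist motor stuck=not, Standby door operator is down=not, Auxiliary main contactor stuck=not, Drive VFD trips=not → no input occurs → does not occur.
Controller branch inoperative [AND]: Reserve leveling sensor trips=occurs, Door loop lost=occurs, Leveling path fails=not → not all inputs occur → does not occur.
Safety circuit down [OR]: Aft encoder is out=not, Leveling sensor 2 degraded=not → no input occurs → does not occur.
Brake release inoperative [AND]: B safety relay 2 offline=not, Emergency door interlock 2 lost=not → not all inputs occur → does not occur.
Drive chain unavailable [OR]: Controller branch inoperative=not, Safety circuit down=not, Right governor switch 2 offline=not, Brake release inoperative=not → no input occurs → does not occur.
Elevator stuck between floors [AND]: Drive chain unavailable=not, Brake coil 2 degraded=occurs → not all inputs occur → does not occur.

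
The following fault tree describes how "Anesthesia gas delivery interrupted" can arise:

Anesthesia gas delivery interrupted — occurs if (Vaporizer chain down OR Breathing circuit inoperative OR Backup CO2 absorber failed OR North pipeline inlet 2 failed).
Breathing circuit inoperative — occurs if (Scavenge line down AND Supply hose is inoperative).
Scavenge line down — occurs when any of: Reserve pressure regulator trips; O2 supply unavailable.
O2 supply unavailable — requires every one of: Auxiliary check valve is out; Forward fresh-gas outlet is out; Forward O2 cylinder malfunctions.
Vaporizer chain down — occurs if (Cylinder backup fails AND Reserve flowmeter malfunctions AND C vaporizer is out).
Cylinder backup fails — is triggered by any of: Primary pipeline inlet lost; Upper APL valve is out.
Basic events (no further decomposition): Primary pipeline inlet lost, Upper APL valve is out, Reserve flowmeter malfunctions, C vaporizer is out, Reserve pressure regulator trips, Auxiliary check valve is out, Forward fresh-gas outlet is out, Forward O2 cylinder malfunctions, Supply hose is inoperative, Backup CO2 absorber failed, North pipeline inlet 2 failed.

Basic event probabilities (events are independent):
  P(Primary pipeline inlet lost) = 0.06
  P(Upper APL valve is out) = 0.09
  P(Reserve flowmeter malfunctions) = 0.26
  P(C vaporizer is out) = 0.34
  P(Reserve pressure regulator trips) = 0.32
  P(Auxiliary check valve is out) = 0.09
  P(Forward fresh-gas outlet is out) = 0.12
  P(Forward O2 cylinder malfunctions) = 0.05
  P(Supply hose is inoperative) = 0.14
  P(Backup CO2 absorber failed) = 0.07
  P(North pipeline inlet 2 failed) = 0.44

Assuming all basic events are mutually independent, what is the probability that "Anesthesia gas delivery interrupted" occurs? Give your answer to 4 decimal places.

P(Cylinder backup fails) [OR] = 1 − (1−0.06) × (1−0.09) = 0.144600
P(Vaporizer chain down) [AND] = 0.144600 × 0.26 × 0.34 = 0.012783
P(O2 supply unavailable) [AND] = 0.09 × 0.12 × 0.05 = 0.000540
P(Scavenge line down) [OR] = 1 − (1−0.32) × (1−0.000540) = 0.320367
P(Breathing circuit inoperative) [AND] = 0.320367 × 0.14 = 0.044851
P(Anesthesia gas delivery interrupted) [OR] = 1 − (1−0.012783) × (1−0.044851) × (1−0.07) × (1−0.44) = 0.508917
Rounded to 4 decimal places: P(Anesthesia gas delivery interrupted) ≈ 0.5089.

0.5089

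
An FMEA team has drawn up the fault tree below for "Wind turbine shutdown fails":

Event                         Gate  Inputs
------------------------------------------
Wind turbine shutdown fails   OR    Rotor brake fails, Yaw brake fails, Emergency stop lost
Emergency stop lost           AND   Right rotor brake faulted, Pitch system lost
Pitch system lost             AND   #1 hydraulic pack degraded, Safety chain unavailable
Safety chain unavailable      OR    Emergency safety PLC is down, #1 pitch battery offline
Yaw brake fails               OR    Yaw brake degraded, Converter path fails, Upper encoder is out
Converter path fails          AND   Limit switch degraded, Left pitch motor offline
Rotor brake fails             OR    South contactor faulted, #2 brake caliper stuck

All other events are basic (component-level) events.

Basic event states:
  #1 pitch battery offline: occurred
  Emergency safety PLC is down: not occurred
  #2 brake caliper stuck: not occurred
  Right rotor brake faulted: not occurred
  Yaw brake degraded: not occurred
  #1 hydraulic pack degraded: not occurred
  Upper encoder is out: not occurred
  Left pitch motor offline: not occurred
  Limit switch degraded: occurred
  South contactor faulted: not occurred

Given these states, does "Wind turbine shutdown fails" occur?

No

Rotor brake fails [OR]: South contactor faulted=not, #2 brake caliper stuck=not → no input occurs → does not occur.
Converter path fails [AND]: Limit switch degraded=occurs, Left pitch motor offline=not → not all inputs occur → does not occur.
Yaw brake fails [OR]: Yaw brake degraded=not, Converter path fails=not, Upper encoder is out=not → no input occurs → does not occur.
Safety chain unavailable [OR]: Emergency safety PLC is down=not, #1 pitch battery offline=occurs → at least one input occurs → occurs.
Pitch system lost [AND]: #1 hydraulic pack degraded=not, Safety chain unavailable=occurs → not all inputs occur → does not occur.
Emergency stop lost [AND]: Right rotor brake faulted=not, Pitch system lost=not → not all inputs occur → does not occur.
Wind turbine shutdown fails [OR]: Rotor brake fails=not, Yaw brake fails=not, Emergency stop lost=not → no input occurs → does not occur.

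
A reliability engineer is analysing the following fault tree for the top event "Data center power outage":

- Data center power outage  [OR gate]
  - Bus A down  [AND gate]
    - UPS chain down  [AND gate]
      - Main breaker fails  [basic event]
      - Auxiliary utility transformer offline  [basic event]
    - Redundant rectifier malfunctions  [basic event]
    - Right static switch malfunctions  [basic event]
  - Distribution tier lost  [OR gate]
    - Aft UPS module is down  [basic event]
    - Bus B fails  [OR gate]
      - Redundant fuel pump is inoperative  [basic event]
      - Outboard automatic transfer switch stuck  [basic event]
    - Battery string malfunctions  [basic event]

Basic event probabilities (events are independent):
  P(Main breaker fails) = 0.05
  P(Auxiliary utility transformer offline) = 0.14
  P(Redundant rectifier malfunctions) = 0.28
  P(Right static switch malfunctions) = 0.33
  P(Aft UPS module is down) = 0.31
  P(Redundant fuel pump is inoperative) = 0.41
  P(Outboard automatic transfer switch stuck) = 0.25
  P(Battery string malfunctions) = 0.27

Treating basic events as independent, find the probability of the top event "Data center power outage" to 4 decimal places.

P(UPS chain down) [AND] = 0.05 × 0.14 = 0.007000
P(Bus A down) [AND] = 0.007000 × 0.28 × 0.33 = 0.000647
P(Bus B fails) [OR] = 1 − (1−0.41) × (1−0.25) = 0.557500
P(Distribution tier lost) [OR] = 1 − (1−0.31) × (1−0.557500) × (1−0.27) = 0.777113
P(Data center power outage) [OR] = 1 − (1−0.000647) × (1−0.777113) = 0.777257
Rounded to 4 decimal places: P(Data center power outage) ≈ 0.7773.

0.7773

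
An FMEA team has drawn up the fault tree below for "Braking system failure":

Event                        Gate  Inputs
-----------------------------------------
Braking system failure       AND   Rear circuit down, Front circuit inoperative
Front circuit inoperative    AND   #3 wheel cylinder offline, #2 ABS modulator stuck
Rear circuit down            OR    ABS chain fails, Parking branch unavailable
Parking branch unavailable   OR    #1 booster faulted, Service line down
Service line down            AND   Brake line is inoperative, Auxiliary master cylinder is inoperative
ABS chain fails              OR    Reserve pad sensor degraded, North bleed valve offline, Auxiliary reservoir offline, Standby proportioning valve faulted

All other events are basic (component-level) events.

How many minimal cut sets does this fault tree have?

6

ABS chain fails [OR]: union of children's cut sets → 4 cut set(s).
Service line down [AND]: one cut set from each child combined → 1 × 1 = 1 cut set(s).
Parking branch unavailable [OR]: union of children's cut sets → 2 cut set(s).
Rear circuit down [OR]: union of children's cut sets → 6 cut set(s).
Front circuit inoperative [AND]: one cut set from each child combined → 1 × 1 = 1 cut set(s).
Braking system failure [AND]: one cut set from each child combined → 6 × 1 = 6 cut set(s).
Minimal cut sets: {#2 ABS modulator stuck, #3 wheel cylinder offline, Reserve pad sensor degraded}; {#2 ABS modulator stuck, #3 wheel cylinder offline, North bleed valve offline}; {#2 ABS modulator stuck, #3 wheel cylinder offline, Auxiliary reservoir offline}; {#2 ABS modulator stuck, #3 wheel cylinder offline, Standby proportioning valve faulted}; {#1 booster faulted, #2 ABS modulator stuck, #3 wheel cylinder offline}; {#2 ABS modulator stuck, #3 wheel cylinder offline, Auxiliary master cylinder is inoperative, Brake line is inoperative}.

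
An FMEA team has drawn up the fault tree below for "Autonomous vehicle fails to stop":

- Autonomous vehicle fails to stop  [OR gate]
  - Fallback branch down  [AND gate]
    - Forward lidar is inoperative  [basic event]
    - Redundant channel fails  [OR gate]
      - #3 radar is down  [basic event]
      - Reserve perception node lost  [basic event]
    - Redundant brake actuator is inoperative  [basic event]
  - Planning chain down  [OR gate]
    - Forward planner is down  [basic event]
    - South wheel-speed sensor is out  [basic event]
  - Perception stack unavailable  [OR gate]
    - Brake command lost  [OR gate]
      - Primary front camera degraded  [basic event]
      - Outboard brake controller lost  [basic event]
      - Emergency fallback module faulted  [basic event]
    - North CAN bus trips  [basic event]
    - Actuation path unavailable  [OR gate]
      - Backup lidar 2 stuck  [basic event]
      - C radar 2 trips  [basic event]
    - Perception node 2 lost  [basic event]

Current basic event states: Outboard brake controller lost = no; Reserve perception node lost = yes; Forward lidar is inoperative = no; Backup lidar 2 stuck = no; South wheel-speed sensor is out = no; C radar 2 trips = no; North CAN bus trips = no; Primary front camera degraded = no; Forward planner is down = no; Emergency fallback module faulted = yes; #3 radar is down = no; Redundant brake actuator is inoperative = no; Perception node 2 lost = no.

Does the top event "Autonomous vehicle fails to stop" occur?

Redundant channel fails [OR]: #3 radar is down=not, Reserve perception node lost=occurs → at least one input occurs → occurs.
Fallback branch down [AND]: Forward lidar is inoperative=not, Redundant channel fails=occurs, Redundant brake actuator is inoperative=not → not all inputs occur → does not occur.
Planning chain down [OR]: Forward planner is down=not, South wheel-speed sensor is out=not → no input occurs → does not occur.
Brake command lost [OR]: Primary front camera degraded=not, Outboard brake controller lost=not, Emergency fallback module faulted=occurs → at least one input occurs → occurs.
Actuation path unavailable [OR]: Backup lidar 2 stuck=not, C radar 2 trips=not → no input occurs → does not occur.
Perception stack unavailable [OR]: Brake command lost=occurs, North CAN bus trips=not, Actuation path unavailable=not, Perception node 2 lost=not → at least one input occurs → occurs.
Autonomous vehicle fails to stop [OR]: Fallback branch down=not, Planning chain down=not, Perception stack unavailable=occurs → at least one input occurs → occurs.

Yes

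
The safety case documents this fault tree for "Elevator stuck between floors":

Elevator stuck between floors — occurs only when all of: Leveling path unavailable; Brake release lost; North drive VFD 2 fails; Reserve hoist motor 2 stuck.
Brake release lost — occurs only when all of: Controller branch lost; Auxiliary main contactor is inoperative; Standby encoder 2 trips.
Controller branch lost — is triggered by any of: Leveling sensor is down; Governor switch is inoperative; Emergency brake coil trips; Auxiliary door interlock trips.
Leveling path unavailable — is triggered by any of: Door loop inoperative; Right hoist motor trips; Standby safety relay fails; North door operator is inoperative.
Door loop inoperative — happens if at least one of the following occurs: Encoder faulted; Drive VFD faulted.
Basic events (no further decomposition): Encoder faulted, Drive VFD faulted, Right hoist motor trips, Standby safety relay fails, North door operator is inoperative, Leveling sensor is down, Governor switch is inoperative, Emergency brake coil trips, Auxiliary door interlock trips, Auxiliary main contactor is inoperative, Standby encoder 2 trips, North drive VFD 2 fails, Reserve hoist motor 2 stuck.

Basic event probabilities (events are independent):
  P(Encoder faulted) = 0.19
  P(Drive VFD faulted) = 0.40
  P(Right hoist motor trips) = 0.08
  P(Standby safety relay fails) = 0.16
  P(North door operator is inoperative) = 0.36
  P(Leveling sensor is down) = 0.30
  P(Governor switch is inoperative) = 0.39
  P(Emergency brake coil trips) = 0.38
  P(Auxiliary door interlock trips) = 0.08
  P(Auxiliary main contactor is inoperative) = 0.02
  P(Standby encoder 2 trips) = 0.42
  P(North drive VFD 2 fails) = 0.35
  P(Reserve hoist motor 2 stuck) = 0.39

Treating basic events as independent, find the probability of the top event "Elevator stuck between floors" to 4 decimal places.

P(Door loop inoperative) [OR] = 1 − (1−0.19) × (1−0.40) = 0.514000
P(Leveling path unavailable) [OR] = 1 − (1−0.514000) × (1−0.08) × (1−0.16) × (1−0.36) = 0.759628
P(Controller branch lost) [OR] = 1 − (1−0.30) × (1−0.39) × (1−0.38) × (1−0.08) = 0.756439
P(Brake release lost) [AND] = 0.756439 × 0.02 × 0.42 = 0.006354
P(Elevator stuck between floors) [AND] = 0.759628 × 0.006354 × 0.35 × 0.39 = 0.000659
Rounded to 4 decimal places: P(Elevator stuck between floors) ≈ 0.0007.

0.0007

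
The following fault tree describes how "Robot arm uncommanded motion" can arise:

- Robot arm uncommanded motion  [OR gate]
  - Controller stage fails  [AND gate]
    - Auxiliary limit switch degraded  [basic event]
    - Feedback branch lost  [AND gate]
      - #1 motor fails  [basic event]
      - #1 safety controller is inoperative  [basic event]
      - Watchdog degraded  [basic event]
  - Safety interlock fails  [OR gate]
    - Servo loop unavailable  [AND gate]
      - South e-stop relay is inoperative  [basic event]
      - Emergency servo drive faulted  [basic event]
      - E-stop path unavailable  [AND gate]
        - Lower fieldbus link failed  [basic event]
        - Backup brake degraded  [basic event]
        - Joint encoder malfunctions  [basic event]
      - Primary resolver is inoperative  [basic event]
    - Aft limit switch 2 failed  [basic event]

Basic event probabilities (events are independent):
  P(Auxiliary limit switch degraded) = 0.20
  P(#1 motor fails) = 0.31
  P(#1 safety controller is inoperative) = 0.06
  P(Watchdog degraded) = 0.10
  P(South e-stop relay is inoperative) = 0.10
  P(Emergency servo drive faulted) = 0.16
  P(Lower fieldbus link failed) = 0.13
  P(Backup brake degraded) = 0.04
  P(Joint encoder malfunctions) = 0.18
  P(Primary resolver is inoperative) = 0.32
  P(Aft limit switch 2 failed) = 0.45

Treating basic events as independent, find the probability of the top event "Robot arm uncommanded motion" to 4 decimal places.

P(Feedback branch lost) [AND] = 0.31 × 0.06 × 0.10 = 0.001860
P(Controller stage fails) [AND] = 0.20 × 0.001860 = 0.000372
P(E-stop path unavailable) [AND] = 0.13 × 0.04 × 0.18 = 0.000936
P(Servo loop unavailable) [AND] = 0.10 × 0.16 × 0.000936 × 0.32 = 0.000005
P(Safety interlock fails) [OR] = 1 − (1−0.000005) × (1−0.45) = 0.450003
P(Robot arm uncommanded motion) [OR] = 1 − (1−0.000372) × (1−0.450003) = 0.450208
Rounded to 4 decimal places: P(Robot arm uncommanded motion) ≈ 0.4502.

0.4502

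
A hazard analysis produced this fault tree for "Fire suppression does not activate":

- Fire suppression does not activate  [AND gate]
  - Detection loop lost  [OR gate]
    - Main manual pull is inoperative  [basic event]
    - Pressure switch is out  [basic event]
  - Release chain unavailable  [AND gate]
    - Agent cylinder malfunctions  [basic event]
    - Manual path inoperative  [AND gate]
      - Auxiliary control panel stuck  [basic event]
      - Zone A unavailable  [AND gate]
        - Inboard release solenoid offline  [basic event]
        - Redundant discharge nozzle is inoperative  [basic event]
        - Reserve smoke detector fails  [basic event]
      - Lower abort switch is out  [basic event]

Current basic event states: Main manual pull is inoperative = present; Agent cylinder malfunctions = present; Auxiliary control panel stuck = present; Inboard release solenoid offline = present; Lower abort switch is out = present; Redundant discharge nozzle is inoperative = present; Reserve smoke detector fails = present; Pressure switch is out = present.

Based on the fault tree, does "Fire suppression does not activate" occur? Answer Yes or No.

Yes

Detection loop lost [OR]: Main manual pull is inoperative=occurs, Pressure switch is out=occurs → at least one input occurs → occurs.
Zone A unavailable [AND]: Inboard release solenoid offline=occurs, Redundant discharge nozzle is inoperative=occurs, Reserve smoke detector fails=occurs → all inputs occur → occurs.
Manual path inoperative [AND]: Auxiliary control panel stuck=occurs, Zone A unavailable=occurs, Lower abort switch is out=occurs → all inputs occur → occurs.
Release chain unavailable [AND]: Agent cylinder malfunctions=occurs, Manual path inoperative=occurs → all inputs occur → occurs.
Fire suppression does not activate [AND]: Detection loop lost=occurs, Release chain unavailable=occurs → all inputs occur → occurs.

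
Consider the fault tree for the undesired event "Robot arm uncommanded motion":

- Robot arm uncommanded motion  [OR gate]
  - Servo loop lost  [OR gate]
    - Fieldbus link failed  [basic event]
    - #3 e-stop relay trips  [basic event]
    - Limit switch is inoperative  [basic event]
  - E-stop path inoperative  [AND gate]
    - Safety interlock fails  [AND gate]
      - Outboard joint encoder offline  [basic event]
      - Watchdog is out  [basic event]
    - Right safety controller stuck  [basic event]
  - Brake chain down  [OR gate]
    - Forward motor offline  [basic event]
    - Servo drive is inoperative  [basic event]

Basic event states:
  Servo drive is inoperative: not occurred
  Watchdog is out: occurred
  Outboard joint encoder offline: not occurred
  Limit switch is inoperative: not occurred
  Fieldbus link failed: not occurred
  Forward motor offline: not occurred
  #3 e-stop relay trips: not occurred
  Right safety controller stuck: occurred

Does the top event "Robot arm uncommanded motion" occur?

Servo loop lost [OR]: Fieldbus link failed=not, #3 e-stop relay trips=not, Limit switch is inoperative=not → no input occurs → does not occur.
Safety interlock fails [AND]: Outboard joint encoder offline=not, Watchdog is out=occurs → not all inputs occur → does not occur.
E-stop path inoperative [AND]: Safety interlock fails=not, Right safety controller stuck=occurs → not all inputs occur → does not occur.
Brake chain down [OR]: Forward motor offline=not, Servo drive is inoperative=not → no input occurs → does not occur.
Robot arm uncommanded motion [OR]: Servo loop lost=not, E-stop path inoperative=not, Brake chain down=not → no input occurs → does not occur.

No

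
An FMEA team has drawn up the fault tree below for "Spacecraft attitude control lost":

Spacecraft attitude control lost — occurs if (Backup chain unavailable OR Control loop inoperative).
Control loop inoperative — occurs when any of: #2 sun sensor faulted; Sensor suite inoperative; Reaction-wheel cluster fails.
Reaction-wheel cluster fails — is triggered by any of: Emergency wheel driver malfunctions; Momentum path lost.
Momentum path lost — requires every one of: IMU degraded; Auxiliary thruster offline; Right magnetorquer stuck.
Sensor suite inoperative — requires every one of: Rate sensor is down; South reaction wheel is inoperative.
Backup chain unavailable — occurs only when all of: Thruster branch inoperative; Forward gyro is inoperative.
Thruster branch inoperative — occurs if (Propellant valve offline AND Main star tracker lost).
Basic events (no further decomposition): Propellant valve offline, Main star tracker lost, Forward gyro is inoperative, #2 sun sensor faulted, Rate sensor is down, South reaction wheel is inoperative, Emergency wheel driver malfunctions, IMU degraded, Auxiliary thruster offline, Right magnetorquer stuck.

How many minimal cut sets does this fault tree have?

Thruster branch inoperative [AND]: one cut set from each child combined → 1 × 1 = 1 cut set(s).
Backup chain unavailable [AND]: one cut set from each child combined → 1 × 1 = 1 cut set(s).
Sensor suite inoperative [AND]: one cut set from each child combined → 1 × 1 = 1 cut set(s).
Momentum path lost [AND]: one cut set from each child combined → 1 × 1 × 1 = 1 cut set(s).
Reaction-wheel cluster fails [OR]: union of children's cut sets → 2 cut set(s).
Control loop inoperative [OR]: union of children's cut sets → 4 cut set(s).
Spacecraft attitude control lost [OR]: union of children's cut sets → 5 cut set(s).
Minimal cut sets: {Forward gyro is inoperative, Main star tracker lost, Propellant valve offline}; {#2 sun sensor faulted}; {Rate sensor is down, South reaction wheel is inoperative}; {Emergency wheel driver malfunctions}; {Auxiliary thruster offline, IMU degraded, Right magnetorquer stuck}.

5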